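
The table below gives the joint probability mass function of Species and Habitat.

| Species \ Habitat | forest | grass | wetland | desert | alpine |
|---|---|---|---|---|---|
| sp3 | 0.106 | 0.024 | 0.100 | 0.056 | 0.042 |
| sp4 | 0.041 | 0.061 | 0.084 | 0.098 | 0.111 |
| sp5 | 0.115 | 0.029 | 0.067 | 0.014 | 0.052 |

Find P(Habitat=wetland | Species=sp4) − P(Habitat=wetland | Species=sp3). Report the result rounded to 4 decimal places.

P(Species=sp4) = 0.041 + 0.061 + 0.084 + 0.098 + 0.111 = 0.395; P(Habitat=wetland | Species=sp4) = 0.084/0.395 = 0.21266.
P(Species=sp3) = 0.106 + 0.024 + 0.100 + 0.056 + 0.042 = 0.328; P(Habitat=wetland | Species=sp3) = 0.100/0.328 = 0.30488.
Difference = -0.0922.

-0.0922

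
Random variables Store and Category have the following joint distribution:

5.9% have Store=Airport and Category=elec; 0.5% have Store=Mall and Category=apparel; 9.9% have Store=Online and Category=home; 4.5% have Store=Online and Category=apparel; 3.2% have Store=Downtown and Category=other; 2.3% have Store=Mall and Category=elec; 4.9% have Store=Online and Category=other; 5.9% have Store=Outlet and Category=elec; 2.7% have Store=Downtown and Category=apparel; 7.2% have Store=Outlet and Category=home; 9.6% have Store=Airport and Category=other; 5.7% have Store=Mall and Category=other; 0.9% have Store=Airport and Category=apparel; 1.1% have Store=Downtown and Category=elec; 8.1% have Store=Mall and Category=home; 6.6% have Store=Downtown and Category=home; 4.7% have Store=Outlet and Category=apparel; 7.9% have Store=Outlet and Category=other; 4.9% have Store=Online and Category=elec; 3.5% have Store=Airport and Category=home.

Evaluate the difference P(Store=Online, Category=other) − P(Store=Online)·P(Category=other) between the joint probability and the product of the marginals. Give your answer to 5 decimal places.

P(Store=Online) = 0.045 + 0.049 + 0.099 + 0.049 = 0.242.
P(Category=other) = 0.032 + 0.057 + 0.096 + 0.079 + 0.049 = 0.313.
P(Store=Online, Category=other) − P(Store=Online)P(Category=other) = 0.049 − 0.242×0.313 = -0.02675.

-0.02675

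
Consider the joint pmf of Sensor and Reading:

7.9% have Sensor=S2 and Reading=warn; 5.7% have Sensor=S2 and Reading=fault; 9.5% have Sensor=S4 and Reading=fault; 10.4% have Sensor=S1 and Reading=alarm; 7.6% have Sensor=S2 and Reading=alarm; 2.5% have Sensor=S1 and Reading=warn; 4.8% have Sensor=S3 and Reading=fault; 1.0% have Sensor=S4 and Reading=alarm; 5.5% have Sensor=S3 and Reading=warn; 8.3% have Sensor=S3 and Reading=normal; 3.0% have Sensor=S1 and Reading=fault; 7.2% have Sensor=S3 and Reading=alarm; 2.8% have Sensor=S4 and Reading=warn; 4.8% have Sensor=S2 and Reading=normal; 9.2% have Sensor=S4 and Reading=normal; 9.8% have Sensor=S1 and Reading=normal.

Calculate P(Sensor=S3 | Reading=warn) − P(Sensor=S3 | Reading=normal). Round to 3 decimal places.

P(Reading=warn) = 0.025 + 0.079 + 0.055 + 0.028 = 0.187; P(Sensor=S3 | Reading=warn) = 0.055/0.187 = 0.2941.
P(Reading=normal) = 0.098 + 0.048 + 0.083 + 0.092 = 0.321; P(Sensor=S3 | Reading=normal) = 0.083/0.321 = 0.2586.
Difference = 0.036.

0.036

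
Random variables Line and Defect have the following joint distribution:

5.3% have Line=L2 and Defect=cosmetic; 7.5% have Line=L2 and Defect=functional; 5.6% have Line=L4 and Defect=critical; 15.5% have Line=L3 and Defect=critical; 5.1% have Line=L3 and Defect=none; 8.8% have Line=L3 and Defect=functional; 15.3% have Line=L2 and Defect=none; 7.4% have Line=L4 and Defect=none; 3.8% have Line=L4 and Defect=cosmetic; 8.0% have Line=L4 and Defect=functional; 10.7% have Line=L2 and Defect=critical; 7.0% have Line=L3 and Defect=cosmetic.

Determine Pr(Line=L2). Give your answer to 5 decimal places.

0.38800

P(Line=L2) = 0.153 + 0.053 + 0.075 + 0.107 = 0.388.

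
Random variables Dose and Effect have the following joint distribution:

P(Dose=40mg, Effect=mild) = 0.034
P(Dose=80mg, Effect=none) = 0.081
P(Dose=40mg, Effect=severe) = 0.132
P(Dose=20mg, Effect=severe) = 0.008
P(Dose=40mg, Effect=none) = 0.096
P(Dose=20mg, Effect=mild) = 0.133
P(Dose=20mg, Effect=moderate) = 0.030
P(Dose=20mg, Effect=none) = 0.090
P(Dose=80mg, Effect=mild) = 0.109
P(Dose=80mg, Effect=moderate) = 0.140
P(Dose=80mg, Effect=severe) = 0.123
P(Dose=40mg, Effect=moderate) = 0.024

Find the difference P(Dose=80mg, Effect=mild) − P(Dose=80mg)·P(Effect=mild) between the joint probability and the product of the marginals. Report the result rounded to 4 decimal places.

P(Dose=80mg) = 0.081 + 0.109 + 0.140 + 0.123 = 0.453.
P(Effect=mild) = 0.133 + 0.034 + 0.109 = 0.276.
P(Dose=80mg, Effect=mild) − P(Dose=80mg)P(Effect=mild) = 0.109 − 0.453×0.276 = -0.0160.

-0.0160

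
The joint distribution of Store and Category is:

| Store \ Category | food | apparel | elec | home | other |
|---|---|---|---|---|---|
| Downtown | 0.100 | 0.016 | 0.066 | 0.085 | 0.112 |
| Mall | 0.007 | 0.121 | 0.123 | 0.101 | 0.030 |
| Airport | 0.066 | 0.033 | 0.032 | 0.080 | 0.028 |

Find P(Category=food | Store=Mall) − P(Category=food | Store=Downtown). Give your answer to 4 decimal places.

P(Store=Mall) = 0.007 + 0.121 + 0.123 + 0.101 + 0.030 = 0.382; P(Category=food | Store=Mall) = 0.007/0.382 = 0.01832.
P(Store=Downtown) = 0.100 + 0.016 + 0.066 + 0.085 + 0.112 = 0.379; P(Category=food | Store=Downtown) = 0.100/0.379 = 0.26385.
Difference = -0.2455.

-0.2455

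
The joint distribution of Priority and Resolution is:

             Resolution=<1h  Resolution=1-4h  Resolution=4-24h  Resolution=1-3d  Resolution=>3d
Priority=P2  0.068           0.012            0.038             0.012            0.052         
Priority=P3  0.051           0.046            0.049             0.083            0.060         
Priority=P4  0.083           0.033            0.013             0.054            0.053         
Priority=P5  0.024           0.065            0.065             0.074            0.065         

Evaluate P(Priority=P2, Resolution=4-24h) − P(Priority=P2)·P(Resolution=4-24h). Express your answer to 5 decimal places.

0.00797

P(Priority=P2) = 0.068 + 0.012 + 0.038 + 0.012 + 0.052 = 0.182.
P(Resolution=4-24h) = 0.038 + 0.049 + 0.013 + 0.065 = 0.165.
P(Priority=P2, Resolution=4-24h) − P(Priority=P2)P(Resolution=4-24h) = 0.038 − 0.182×0.165 = 0.00797.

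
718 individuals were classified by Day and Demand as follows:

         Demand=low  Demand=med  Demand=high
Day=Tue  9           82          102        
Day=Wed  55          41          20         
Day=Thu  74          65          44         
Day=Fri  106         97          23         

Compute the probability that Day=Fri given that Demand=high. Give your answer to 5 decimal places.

Total with Demand=high: 102 + 20 + 44 + 23 = 189.
P(Day=Fri | Demand=high) = 23/189 = 0.12169.

0.12169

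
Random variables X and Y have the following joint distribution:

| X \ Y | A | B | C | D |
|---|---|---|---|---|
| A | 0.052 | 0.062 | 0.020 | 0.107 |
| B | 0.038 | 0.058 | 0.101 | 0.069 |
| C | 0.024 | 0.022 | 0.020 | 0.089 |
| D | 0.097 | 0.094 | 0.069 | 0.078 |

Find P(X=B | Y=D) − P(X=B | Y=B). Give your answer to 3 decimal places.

P(Y=D) = 0.107 + 0.069 + 0.089 + 0.078 = 0.343; P(X=B | Y=D) = 0.069/0.343 = 0.2012.
P(Y=B) = 0.062 + 0.058 + 0.022 + 0.094 = 0.236; P(X=B | Y=B) = 0.058/0.236 = 0.2458.
Difference = -0.045.

-0.045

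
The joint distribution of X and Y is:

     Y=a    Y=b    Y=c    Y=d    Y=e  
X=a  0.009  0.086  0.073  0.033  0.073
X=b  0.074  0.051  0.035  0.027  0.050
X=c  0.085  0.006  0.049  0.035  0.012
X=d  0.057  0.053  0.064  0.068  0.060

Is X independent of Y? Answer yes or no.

no

P(X=a) = 0.274 and P(Y=a) = 0.225, so their product is 0.06165, but P(X=a, Y=a) = 0.009. Since these differ, X and Y are not independent.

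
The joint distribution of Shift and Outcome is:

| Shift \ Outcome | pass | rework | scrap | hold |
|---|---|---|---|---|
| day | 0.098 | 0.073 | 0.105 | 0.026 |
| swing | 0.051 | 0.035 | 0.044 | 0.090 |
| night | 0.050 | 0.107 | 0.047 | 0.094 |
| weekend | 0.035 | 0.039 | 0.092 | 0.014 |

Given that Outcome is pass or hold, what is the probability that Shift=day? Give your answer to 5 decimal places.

P(Outcome=pass) = 0.098 + 0.051 + 0.050 + 0.035 = 0.234.
P(Outcome=hold) = 0.026 + 0.090 + 0.094 + 0.014 = 0.224.
P(Outcome ∈ {pass, hold}) = 0.234 + 0.224 = 0.458; P(Shift=day, Outcome ∈ {pass, hold}) = 0.098 + 0.026 = 0.124.
P(Shift=day | Outcome ∈ {pass, hold}) = 0.124/0.458 = 0.27074.

0.27074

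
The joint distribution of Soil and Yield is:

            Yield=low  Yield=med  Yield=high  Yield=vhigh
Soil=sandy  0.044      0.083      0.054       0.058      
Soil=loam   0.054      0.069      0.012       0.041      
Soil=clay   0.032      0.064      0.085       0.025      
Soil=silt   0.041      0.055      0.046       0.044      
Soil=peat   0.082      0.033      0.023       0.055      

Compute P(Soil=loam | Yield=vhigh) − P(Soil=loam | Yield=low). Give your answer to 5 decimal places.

P(Yield=vhigh) = 0.058 + 0.041 + 0.025 + 0.044 + 0.055 = 0.223; P(Soil=loam | Yield=vhigh) = 0.041/0.223 = 0.183857.
P(Yield=low) = 0.044 + 0.054 + 0.032 + 0.041 + 0.082 = 0.253; P(Soil=loam | Yield=low) = 0.054/0.253 = 0.213439.
Difference = -0.02958.

-0.02958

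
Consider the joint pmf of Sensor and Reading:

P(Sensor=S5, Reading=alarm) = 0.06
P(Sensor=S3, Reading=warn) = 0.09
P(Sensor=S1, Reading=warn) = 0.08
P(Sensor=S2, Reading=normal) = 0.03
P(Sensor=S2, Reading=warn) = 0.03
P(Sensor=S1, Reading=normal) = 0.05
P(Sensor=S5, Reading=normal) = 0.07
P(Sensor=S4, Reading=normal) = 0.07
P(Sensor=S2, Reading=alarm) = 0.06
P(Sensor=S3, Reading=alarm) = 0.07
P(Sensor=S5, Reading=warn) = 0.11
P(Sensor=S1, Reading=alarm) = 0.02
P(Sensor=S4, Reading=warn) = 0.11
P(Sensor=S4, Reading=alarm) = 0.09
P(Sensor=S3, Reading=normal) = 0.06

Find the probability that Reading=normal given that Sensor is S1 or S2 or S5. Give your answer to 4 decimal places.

P(Sensor=S1) = 0.05 + 0.08 + 0.02 = 0.15.
P(Sensor=S2) = 0.03 + 0.03 + 0.06 = 0.12.
P(Sensor=S5) = 0.07 + 0.11 + 0.06 = 0.24.
P(Sensor ∈ {S1, S2, S5}) = 0.15 + 0.12 + 0.24 = 0.51; P(Reading=normal, Sensor ∈ {S1, S2, S5}) = 0.05 + 0.03 + 0.07 = 0.15.
P(Reading=normal | Sensor ∈ {S1, S2, S5}) = 0.15/0.51 = 0.2941.

0.2941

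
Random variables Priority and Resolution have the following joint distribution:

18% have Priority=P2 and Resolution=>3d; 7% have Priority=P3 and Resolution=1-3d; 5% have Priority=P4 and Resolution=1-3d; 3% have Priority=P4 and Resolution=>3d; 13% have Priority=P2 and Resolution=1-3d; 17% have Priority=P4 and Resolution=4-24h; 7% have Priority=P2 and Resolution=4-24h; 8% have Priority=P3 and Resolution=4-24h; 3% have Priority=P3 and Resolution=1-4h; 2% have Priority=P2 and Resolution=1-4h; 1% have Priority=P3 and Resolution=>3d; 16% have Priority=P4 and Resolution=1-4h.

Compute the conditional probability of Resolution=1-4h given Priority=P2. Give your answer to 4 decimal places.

P(Priority=P2) = 0.02 + 0.07 + 0.13 + 0.18 = 0.40.
P(Resolution=1-4h | Priority=P2) = 0.02/0.40 = 0.0500.

0.0500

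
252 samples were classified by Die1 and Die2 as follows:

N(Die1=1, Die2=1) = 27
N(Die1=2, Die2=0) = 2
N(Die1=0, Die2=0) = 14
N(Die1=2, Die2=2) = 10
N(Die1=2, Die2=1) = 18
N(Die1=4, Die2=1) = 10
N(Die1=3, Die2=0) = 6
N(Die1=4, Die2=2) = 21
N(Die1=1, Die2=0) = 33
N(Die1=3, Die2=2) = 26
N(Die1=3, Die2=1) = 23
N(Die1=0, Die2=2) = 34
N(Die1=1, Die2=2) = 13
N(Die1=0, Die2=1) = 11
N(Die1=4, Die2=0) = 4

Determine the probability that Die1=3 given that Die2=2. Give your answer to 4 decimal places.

Total with Die2=2: 34 + 13 + 10 + 26 + 21 = 104.
P(Die1=3 | Die2=2) = 26/104 = 0.2500.

0.2500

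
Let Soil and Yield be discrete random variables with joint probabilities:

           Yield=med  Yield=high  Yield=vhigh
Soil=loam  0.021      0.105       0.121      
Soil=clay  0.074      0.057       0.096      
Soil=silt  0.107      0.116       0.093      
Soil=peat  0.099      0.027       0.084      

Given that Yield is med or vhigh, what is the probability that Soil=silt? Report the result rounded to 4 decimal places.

P(Yield=med) = 0.021 + 0.074 + 0.107 + 0.099 = 0.301.
P(Yield=vhigh) = 0.121 + 0.096 + 0.093 + 0.084 = 0.394.
P(Yield ∈ {med, vhigh}) = 0.301 + 0.394 = 0.695; P(Soil=silt, Yield ∈ {med, vhigh}) = 0.107 + 0.093 = 0.200.
P(Soil=silt | Yield ∈ {med, vhigh}) = 0.200/0.695 = 0.2878.

0.2878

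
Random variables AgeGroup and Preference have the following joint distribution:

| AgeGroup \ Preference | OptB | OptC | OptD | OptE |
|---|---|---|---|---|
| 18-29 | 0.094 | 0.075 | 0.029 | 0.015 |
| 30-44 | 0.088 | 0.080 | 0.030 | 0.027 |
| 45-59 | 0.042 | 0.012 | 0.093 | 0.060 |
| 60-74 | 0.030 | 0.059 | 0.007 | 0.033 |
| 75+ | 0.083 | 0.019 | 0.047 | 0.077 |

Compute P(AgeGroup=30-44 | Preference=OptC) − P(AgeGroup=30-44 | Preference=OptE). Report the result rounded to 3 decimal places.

P(Preference=OptC) = 0.075 + 0.080 + 0.012 + 0.059 + 0.019 = 0.245; P(AgeGroup=30-44 | Preference=OptC) = 0.080/0.245 = 0.3265.
P(Preference=OptE) = 0.015 + 0.027 + 0.060 + 0.033 + 0.077 = 0.212; P(AgeGroup=30-44 | Preference=OptE) = 0.027/0.212 = 0.1274.
Difference = 0.199.

0.199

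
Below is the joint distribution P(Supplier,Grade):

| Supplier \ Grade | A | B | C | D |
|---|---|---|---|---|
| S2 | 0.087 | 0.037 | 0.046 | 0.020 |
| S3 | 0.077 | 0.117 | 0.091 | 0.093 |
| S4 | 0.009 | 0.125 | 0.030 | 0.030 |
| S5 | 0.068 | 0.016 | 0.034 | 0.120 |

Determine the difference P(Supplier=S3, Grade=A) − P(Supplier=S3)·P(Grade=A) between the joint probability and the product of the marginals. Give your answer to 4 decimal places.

-0.0141

P(Supplier=S3) = 0.077 + 0.117 + 0.091 + 0.093 = 0.378.
P(Grade=A) = 0.087 + 0.077 + 0.009 + 0.068 = 0.241.
P(Supplier=S3, Grade=A) − P(Supplier=S3)P(Grade=A) = 0.077 − 0.378×0.241 = -0.0141.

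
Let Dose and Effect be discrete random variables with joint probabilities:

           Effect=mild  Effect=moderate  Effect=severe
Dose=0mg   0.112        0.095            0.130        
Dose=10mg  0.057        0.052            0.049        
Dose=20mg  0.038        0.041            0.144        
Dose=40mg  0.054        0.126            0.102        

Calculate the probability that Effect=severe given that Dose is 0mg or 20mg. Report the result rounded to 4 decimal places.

0.4893

P(Dose=0mg) = 0.112 + 0.095 + 0.130 = 0.337.
P(Dose=20mg) = 0.038 + 0.041 + 0.144 = 0.223.
P(Dose ∈ {0mg, 20mg}) = 0.337 + 0.223 = 0.560; P(Effect=severe, Dose ∈ {0mg, 20mg}) = 0.130 + 0.144 = 0.274.
P(Effect=severe | Dose ∈ {0mg, 20mg}) = 0.274/0.560 = 0.4893.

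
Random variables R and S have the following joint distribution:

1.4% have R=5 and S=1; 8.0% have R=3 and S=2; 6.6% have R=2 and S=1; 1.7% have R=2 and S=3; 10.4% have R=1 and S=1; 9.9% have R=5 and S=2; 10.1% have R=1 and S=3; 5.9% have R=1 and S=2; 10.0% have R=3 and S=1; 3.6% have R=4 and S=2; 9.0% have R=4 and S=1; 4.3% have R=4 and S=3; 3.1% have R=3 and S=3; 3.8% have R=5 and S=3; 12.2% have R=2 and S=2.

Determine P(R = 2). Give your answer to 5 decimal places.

0.20500

P(R=2) = 0.066 + 0.122 + 0.017 = 0.205.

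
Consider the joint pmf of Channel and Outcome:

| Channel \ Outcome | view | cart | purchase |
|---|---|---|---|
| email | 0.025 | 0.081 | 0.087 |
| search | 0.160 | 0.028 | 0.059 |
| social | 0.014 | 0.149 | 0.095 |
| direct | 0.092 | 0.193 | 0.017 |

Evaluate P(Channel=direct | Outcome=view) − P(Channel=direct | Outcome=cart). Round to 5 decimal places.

P(Outcome=view) = 0.025 + 0.160 + 0.014 + 0.092 = 0.291; P(Channel=direct | Outcome=view) = 0.092/0.291 = 0.316151.
P(Outcome=cart) = 0.081 + 0.028 + 0.149 + 0.193 = 0.451; P(Channel=direct | Outcome=cart) = 0.193/0.451 = 0.427938.
Difference = -0.11179.

-0.11179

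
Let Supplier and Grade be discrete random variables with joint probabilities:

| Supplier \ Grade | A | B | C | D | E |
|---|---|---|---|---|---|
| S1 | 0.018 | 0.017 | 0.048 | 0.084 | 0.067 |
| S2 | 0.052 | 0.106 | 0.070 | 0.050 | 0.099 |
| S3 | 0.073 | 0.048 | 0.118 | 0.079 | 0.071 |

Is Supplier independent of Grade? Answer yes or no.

no

P(Supplier=S2) = 0.377 and P(Grade=B) = 0.171, so their product is 0.06447, but P(Supplier=S2, Grade=B) = 0.106. Since these differ, Supplier and Grade are not independent.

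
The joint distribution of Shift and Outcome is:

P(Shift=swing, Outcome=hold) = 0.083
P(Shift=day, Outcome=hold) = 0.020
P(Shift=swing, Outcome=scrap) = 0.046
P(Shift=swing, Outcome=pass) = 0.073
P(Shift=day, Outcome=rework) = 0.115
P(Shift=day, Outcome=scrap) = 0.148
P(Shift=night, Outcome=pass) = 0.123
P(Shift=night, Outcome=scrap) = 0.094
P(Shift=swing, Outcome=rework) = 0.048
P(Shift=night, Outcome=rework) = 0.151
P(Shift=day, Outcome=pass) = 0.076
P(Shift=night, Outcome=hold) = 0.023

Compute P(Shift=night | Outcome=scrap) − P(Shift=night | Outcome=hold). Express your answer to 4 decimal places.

0.1438

P(Outcome=scrap) = 0.148 + 0.046 + 0.094 = 0.288; P(Shift=night | Outcome=scrap) = 0.094/0.288 = 0.32639.
P(Outcome=hold) = 0.020 + 0.083 + 0.023 = 0.126; P(Shift=night | Outcome=hold) = 0.023/0.126 = 0.18254.
Difference = 0.1438.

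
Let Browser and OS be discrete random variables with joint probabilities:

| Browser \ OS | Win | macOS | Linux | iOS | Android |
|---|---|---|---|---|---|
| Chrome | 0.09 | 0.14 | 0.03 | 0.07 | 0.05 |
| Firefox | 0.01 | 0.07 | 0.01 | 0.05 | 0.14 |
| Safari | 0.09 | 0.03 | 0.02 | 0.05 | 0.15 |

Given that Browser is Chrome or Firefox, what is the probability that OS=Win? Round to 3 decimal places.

P(Browser=Chrome) = 0.09 + 0.14 + 0.03 + 0.07 + 0.05 = 0.38.
P(Browser=Firefox) = 0.01 + 0.07 + 0.01 + 0.05 + 0.14 = 0.28.
P(Browser ∈ {Chrome, Firefox}) = 0.38 + 0.28 = 0.66; P(OS=Win, Browser ∈ {Chrome, Firefox}) = 0.09 + 0.01 = 0.10.
P(OS=Win | Browser ∈ {Chrome, Firefox}) = 0.10/0.66 = 0.152.

0.152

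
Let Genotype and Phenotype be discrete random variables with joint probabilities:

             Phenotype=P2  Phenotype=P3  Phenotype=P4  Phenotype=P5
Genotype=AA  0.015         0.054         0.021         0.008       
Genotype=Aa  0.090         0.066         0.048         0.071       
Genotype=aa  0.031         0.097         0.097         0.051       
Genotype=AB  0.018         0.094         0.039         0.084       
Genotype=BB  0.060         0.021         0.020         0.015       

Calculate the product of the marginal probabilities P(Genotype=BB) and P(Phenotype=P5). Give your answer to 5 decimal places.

P(Genotype=BB) = 0.060 + 0.021 + 0.020 + 0.015 = 0.116.
P(Phenotype=P5) = 0.008 + 0.071 + 0.051 + 0.084 + 0.015 = 0.229.
Product: 0.116 × 0.229 = 0.02656.

0.02656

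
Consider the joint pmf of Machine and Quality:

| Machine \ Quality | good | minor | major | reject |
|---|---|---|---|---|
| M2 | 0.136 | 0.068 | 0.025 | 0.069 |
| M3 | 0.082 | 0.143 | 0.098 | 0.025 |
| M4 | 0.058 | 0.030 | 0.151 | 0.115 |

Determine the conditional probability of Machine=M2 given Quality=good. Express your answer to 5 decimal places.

P(Quality=good) = 0.136 + 0.082 + 0.058 = 0.276.
P(Machine=M2 | Quality=good) = 0.136/0.276 = 0.49275.

0.49275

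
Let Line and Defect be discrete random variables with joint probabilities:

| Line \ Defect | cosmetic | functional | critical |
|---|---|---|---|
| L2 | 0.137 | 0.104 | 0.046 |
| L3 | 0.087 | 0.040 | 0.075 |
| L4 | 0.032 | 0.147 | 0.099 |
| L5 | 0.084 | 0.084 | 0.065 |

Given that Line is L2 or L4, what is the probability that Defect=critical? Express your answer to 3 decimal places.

0.257

P(Line=L2) = 0.137 + 0.104 + 0.046 = 0.287.
P(Line=L4) = 0.032 + 0.147 + 0.099 = 0.278.
P(Line ∈ {L2, L4}) = 0.287 + 0.278 = 0.565; P(Defect=critical, Line ∈ {L2, L4}) = 0.046 + 0.099 = 0.145.
P(Defect=critical | Line ∈ {L2, L4}) = 0.145/0.565 = 0.257.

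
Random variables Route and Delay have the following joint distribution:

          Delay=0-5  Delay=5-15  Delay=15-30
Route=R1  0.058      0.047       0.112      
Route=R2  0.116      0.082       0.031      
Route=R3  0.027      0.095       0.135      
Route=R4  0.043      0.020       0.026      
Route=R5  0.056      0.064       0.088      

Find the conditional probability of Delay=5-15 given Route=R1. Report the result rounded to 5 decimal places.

0.21659

P(Route=R1) = 0.058 + 0.047 + 0.112 = 0.217.
P(Delay=5-15 | Route=R1) = 0.047/0.217 = 0.21659.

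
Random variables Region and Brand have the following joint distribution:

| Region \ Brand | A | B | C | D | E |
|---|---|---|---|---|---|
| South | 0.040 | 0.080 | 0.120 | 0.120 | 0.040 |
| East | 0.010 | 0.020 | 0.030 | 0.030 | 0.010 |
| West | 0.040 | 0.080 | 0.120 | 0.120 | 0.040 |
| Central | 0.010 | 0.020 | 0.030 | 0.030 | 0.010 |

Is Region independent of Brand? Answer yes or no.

Every cell satisfies P(Region,Brand) = P(Region)·P(Brand). For instance P(Region=West) = 0.400, P(Brand=B) = 0.200, and 0.400×0.200 = 0.080 matches the joint entry. So Region and Brand are independent.

yes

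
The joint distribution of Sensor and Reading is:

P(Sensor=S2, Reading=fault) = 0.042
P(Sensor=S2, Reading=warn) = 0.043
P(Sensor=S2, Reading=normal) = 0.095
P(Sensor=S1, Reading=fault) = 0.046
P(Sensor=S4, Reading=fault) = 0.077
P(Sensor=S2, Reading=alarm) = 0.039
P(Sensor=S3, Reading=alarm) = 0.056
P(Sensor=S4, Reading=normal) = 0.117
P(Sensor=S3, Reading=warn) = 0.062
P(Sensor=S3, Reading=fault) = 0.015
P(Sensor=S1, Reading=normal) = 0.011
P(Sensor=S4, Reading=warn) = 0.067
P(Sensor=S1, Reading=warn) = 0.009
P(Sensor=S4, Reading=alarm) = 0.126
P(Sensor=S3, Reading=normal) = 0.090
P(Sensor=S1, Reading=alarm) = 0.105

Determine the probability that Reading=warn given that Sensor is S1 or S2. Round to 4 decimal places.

P(Sensor=S1) = 0.011 + 0.009 + 0.105 + 0.046 = 0.171.
P(Sensor=S2) = 0.095 + 0.043 + 0.039 + 0.042 = 0.219.
P(Sensor ∈ {S1, S2}) = 0.171 + 0.219 = 0.390; P(Reading=warn, Sensor ∈ {S1, S2}) = 0.009 + 0.043 = 0.052.
P(Reading=warn | Sensor ∈ {S1, S2}) = 0.052/0.390 = 0.1333.

0.1333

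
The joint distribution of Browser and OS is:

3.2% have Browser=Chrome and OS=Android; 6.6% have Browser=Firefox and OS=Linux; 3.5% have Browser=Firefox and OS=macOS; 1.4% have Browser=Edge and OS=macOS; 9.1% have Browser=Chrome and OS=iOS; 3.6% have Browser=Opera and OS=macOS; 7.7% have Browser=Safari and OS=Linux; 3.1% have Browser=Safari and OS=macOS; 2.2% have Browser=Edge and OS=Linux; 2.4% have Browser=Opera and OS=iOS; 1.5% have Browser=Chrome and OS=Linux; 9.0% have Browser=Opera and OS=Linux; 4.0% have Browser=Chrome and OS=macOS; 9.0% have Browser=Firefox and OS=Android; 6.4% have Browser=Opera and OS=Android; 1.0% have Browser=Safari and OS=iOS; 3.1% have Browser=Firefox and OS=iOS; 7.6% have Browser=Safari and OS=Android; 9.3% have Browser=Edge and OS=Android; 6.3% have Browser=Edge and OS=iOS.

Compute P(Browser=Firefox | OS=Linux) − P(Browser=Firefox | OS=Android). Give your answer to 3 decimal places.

P(OS=Linux) = 0.015 + 0.066 + 0.077 + 0.022 + 0.090 = 0.270; P(Browser=Firefox | OS=Linux) = 0.066/0.270 = 0.2444.
P(OS=Android) = 0.032 + 0.090 + 0.076 + 0.093 + 0.064 = 0.355; P(Browser=Firefox | OS=Android) = 0.090/0.355 = 0.2535.
Difference = -0.009.

-0.009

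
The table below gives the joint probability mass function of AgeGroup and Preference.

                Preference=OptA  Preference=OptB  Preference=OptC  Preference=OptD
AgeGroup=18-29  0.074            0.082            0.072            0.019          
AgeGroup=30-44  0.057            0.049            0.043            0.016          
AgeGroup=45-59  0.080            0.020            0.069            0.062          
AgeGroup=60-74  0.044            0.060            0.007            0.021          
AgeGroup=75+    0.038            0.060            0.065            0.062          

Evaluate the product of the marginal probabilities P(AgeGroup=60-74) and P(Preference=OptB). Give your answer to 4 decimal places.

P(AgeGroup=60-74) = 0.044 + 0.060 + 0.007 + 0.021 = 0.132.
P(Preference=OptB) = 0.082 + 0.049 + 0.020 + 0.060 + 0.060 = 0.271.
Product: 0.132 × 0.271 = 0.0358.

0.0358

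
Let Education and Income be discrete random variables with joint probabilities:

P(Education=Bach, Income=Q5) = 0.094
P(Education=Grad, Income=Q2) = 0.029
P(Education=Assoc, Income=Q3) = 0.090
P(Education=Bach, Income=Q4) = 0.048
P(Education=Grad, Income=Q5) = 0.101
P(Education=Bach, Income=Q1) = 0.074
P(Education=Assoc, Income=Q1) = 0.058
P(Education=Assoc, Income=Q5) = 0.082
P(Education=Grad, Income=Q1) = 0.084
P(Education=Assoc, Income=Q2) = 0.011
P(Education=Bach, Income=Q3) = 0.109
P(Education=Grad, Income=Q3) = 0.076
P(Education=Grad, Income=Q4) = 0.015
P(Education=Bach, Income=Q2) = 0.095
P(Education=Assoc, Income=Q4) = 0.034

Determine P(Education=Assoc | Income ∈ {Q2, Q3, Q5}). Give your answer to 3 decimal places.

0.266

P(Income=Q2) = 0.011 + 0.095 + 0.029 = 0.135.
P(Income=Q3) = 0.090 + 0.109 + 0.076 = 0.275.
P(Income=Q5) = 0.082 + 0.094 + 0.101 = 0.277.
P(Income ∈ {Q2, Q3, Q5}) = 0.135 + 0.275 + 0.277 = 0.687; P(Education=Assoc, Income ∈ {Q2, Q3, Q5}) = 0.011 + 0.090 + 0.082 = 0.183.
P(Education=Assoc | Income ∈ {Q2, Q3, Q5}) = 0.183/0.687 = 0.266.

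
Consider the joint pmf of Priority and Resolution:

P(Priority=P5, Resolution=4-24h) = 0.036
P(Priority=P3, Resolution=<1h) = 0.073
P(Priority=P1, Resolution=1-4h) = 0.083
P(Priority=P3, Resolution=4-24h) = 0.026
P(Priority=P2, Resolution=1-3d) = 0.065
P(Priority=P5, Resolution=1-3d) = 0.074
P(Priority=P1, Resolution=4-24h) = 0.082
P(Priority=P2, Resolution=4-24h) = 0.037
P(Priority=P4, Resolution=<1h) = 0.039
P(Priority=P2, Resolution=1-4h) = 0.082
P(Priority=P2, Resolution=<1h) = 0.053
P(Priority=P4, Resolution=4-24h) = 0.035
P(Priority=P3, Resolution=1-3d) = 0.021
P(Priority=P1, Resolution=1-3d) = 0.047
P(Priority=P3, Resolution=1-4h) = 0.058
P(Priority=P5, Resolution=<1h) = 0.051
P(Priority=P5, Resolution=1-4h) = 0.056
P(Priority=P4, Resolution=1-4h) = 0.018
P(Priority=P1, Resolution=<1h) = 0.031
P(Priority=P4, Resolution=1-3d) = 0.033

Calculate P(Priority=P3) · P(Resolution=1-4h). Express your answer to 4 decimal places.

P(Priority=P3) = 0.073 + 0.058 + 0.026 + 0.021 = 0.178.
P(Resolution=1-4h) = 0.083 + 0.082 + 0.058 + 0.018 + 0.056 = 0.297.
Product: 0.178 × 0.297 = 0.0529.

0.0529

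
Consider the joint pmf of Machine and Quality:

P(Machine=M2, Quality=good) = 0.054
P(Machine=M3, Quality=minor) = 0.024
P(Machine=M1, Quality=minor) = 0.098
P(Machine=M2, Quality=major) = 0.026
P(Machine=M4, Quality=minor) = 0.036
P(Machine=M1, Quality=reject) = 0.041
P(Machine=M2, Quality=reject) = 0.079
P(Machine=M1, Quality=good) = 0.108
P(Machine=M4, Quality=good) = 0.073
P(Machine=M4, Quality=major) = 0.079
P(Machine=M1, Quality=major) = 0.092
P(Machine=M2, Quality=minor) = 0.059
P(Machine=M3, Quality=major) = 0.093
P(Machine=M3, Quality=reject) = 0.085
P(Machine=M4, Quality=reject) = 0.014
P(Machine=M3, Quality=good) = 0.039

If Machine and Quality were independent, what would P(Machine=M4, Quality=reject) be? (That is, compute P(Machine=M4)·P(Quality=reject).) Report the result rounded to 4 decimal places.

P(Machine=M4) = 0.073 + 0.036 + 0.079 + 0.014 = 0.202.
P(Quality=reject) = 0.041 + 0.079 + 0.085 + 0.014 = 0.219.
Product: 0.202 × 0.219 = 0.0442.

0.0442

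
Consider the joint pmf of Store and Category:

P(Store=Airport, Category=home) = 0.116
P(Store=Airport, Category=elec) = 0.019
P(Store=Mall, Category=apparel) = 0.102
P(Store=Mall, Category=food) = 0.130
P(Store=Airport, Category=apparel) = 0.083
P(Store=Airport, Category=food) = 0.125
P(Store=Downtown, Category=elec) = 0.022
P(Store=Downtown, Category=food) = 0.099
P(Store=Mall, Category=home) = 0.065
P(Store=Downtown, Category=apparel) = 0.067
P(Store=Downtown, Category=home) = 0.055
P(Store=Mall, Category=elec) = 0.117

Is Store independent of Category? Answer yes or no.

no

P(Store=Mall) = 0.414 and P(Category=elec) = 0.158, so their product is 0.06541, but P(Store=Mall, Category=elec) = 0.117. Since these differ, Store and Category are not independent.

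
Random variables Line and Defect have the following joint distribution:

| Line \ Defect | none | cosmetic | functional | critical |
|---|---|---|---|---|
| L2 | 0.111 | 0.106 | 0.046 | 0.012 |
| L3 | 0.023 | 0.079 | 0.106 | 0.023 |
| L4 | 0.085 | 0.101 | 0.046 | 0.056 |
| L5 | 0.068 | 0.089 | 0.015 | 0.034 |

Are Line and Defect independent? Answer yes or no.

P(Line=L3) = 0.231 and P(Defect=functional) = 0.213, so their product is 0.04920, but P(Line=L3, Defect=functional) = 0.106. Since these differ, Line and Defect are not independent.

no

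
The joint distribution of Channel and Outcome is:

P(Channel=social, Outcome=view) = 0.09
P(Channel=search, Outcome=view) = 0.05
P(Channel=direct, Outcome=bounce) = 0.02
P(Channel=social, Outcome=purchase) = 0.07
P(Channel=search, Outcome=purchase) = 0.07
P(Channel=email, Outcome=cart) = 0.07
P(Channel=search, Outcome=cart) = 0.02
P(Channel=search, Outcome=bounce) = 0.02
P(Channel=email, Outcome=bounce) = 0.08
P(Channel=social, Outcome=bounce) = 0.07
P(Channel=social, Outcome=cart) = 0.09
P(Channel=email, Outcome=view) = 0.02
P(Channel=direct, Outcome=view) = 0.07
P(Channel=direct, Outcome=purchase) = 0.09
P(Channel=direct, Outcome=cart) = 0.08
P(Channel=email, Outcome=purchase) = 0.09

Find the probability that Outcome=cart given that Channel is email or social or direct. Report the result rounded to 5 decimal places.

0.28571

P(Channel=email) = 0.08 + 0.02 + 0.07 + 0.09 = 0.26.
P(Channel=social) = 0.07 + 0.09 + 0.09 + 0.07 = 0.32.
P(Channel=direct) = 0.02 + 0.07 + 0.08 + 0.09 = 0.26.
P(Channel ∈ {email, social, direct}) = 0.26 + 0.32 + 0.26 = 0.84; P(Outcome=cart, Channel ∈ {email, social, direct}) = 0.07 + 0.09 + 0.08 = 0.24.
P(Outcome=cart | Channel ∈ {email, social, direct}) = 0.24/0.84 = 0.28571.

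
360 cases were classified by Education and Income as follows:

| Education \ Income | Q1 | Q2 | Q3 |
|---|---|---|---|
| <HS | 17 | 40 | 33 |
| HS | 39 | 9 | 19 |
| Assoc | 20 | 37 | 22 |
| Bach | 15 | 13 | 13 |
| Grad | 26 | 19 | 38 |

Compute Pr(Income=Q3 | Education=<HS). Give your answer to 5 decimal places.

0.36667

Total with Education=<HS: 17 + 40 + 33 = 90.
P(Income=Q3 | Education=<HS) = 33/90 = 0.36667.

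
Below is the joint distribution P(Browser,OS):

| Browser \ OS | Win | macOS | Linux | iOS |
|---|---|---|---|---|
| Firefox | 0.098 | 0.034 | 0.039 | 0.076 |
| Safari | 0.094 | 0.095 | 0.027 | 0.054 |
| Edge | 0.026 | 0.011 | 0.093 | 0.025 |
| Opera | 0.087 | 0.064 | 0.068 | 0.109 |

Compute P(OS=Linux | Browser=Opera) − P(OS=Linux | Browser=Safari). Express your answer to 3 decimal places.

P(Browser=Opera) = 0.087 + 0.064 + 0.068 + 0.109 = 0.328; P(OS=Linux | Browser=Opera) = 0.068/0.328 = 0.2073.
P(Browser=Safari) = 0.094 + 0.095 + 0.027 + 0.054 = 0.270; P(OS=Linux | Browser=Safari) = 0.027/0.270 = 0.1000.
Difference = 0.107.

0.107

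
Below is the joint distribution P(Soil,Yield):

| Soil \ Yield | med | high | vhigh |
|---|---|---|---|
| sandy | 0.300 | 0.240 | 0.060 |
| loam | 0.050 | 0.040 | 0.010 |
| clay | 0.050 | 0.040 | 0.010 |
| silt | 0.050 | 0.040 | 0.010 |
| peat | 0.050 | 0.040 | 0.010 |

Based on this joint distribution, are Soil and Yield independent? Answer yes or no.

yes

Every cell satisfies P(Soil,Yield) = P(Soil)·P(Yield). For instance P(Soil=loam) = 0.100, P(Yield=high) = 0.400, and 0.100×0.400 = 0.040 matches the joint entry. So Soil and Yield are independent.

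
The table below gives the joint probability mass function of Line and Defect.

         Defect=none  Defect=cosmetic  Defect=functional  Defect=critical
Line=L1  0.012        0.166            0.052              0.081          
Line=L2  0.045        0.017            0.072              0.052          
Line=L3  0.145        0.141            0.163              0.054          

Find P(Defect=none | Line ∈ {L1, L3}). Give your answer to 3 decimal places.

P(Line=L1) = 0.012 + 0.166 + 0.052 + 0.081 = 0.311.
P(Line=L3) = 0.145 + 0.141 + 0.163 + 0.054 = 0.503.
P(Line ∈ {L1, L3}) = 0.311 + 0.503 = 0.814; P(Defect=none, Line ∈ {L1, L3}) = 0.012 + 0.145 = 0.157.
P(Defect=none | Line ∈ {L1, L3}) = 0.157/0.814 = 0.193.

0.193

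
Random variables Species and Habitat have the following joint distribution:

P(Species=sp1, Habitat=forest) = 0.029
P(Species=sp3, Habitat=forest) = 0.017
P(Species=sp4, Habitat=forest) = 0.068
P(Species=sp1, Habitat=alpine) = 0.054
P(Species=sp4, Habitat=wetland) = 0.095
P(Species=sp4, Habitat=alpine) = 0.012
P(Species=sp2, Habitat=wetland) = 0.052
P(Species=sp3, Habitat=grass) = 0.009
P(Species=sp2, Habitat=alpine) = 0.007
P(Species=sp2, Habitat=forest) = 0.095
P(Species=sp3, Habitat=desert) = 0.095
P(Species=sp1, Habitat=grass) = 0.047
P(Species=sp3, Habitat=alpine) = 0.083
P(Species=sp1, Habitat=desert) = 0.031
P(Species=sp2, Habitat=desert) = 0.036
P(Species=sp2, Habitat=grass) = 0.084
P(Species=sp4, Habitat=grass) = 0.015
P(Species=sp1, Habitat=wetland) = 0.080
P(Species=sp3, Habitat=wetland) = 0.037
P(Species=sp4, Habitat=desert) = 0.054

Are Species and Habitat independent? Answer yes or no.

P(Species=sp3) = 0.241 and P(Habitat=alpine) = 0.156, so their product is 0.03760, but P(Species=sp3, Habitat=alpine) = 0.083. Since these differ, Species and Habitat are not independent.

no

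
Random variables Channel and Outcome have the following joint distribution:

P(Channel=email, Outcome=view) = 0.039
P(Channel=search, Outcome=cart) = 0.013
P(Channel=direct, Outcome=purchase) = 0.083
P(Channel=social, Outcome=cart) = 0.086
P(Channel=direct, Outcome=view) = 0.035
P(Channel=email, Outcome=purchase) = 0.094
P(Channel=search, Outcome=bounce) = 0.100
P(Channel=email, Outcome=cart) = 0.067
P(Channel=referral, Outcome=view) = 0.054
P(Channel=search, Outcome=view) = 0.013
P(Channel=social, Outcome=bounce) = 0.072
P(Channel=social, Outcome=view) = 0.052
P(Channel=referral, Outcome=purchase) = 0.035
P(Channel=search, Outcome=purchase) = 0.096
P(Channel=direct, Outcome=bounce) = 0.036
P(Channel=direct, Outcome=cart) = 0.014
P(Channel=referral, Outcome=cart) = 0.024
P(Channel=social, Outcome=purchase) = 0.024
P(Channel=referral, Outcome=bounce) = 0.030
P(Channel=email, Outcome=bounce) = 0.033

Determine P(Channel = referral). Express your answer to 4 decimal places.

P(Channel=referral) = 0.030 + 0.054 + 0.024 + 0.035 = 0.143.

0.1430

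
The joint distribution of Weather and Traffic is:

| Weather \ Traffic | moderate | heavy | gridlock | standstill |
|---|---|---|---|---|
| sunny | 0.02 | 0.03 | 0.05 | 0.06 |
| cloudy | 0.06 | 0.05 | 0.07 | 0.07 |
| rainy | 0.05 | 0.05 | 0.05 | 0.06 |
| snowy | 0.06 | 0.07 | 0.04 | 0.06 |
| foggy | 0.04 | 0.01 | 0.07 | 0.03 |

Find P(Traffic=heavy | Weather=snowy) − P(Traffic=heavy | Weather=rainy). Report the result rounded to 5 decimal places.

0.06625

P(Weather=snowy) = 0.06 + 0.07 + 0.04 + 0.06 = 0.23; P(Traffic=heavy | Weather=snowy) = 0.07/0.23 = 0.304348.
P(Weather=rainy) = 0.05 + 0.05 + 0.05 + 0.06 = 0.21; P(Traffic=heavy | Weather=rainy) = 0.05/0.21 = 0.238095.
Difference = 0.06625.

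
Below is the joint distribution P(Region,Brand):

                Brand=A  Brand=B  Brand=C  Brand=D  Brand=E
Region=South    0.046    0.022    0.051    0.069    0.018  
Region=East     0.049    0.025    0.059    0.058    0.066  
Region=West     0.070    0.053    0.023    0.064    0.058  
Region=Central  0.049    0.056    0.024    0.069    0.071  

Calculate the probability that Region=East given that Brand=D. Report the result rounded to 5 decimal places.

0.22308

P(Brand=D) = 0.069 + 0.058 + 0.064 + 0.069 = 0.260.
P(Region=East | Brand=D) = 0.058/0.260 = 0.22308.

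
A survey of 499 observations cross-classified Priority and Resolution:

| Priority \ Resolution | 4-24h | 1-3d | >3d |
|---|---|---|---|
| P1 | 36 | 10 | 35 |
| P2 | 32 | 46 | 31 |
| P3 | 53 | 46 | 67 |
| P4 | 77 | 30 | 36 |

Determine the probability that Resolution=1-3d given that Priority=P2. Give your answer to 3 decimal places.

0.422

Total with Priority=P2: 32 + 46 + 31 = 109.
P(Resolution=1-3d | Priority=P2) = 46/109 = 0.422.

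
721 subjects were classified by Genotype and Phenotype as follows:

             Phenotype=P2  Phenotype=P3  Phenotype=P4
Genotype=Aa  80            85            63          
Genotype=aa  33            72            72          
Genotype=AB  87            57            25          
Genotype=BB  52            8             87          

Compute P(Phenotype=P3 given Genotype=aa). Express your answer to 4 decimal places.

0.4068

Total with Genotype=aa: 33 + 72 + 72 = 177.
P(Phenotype=P3 | Genotype=aa) = 72/177 = 0.4068.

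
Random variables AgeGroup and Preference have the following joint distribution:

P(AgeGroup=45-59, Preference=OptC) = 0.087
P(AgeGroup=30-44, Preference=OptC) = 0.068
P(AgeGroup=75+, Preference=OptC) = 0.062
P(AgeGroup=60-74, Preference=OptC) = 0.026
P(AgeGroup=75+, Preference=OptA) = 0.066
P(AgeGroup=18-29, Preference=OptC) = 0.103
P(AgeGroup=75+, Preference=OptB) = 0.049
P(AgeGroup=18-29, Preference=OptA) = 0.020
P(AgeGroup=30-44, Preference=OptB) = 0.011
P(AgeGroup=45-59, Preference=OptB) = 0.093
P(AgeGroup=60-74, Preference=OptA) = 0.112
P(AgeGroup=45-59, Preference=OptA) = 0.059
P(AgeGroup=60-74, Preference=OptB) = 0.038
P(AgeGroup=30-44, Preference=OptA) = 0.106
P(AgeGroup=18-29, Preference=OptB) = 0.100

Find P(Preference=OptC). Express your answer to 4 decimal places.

0.3460

P(Preference=OptC) = 0.103 + 0.068 + 0.087 + 0.026 + 0.062 = 0.346.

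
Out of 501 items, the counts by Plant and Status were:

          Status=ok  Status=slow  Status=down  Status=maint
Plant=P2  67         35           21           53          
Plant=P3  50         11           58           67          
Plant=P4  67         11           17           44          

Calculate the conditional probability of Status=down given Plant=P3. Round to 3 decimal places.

0.312

Total with Plant=P3: 50 + 11 + 58 + 67 = 186.
P(Status=down | Plant=P3) = 58/186 = 0.312.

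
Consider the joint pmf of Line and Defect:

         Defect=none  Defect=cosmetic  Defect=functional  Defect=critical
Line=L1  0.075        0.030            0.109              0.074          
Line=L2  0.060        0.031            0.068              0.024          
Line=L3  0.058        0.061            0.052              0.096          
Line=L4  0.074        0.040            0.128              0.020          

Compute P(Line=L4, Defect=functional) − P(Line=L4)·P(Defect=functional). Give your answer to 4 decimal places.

0.0345

P(Line=L4) = 0.074 + 0.040 + 0.128 + 0.020 = 0.262.
P(Defect=functional) = 0.109 + 0.068 + 0.052 + 0.128 = 0.357.
P(Line=L4, Defect=functional) − P(Line=L4)P(Defect=functional) = 0.128 − 0.262×0.357 = 0.0345.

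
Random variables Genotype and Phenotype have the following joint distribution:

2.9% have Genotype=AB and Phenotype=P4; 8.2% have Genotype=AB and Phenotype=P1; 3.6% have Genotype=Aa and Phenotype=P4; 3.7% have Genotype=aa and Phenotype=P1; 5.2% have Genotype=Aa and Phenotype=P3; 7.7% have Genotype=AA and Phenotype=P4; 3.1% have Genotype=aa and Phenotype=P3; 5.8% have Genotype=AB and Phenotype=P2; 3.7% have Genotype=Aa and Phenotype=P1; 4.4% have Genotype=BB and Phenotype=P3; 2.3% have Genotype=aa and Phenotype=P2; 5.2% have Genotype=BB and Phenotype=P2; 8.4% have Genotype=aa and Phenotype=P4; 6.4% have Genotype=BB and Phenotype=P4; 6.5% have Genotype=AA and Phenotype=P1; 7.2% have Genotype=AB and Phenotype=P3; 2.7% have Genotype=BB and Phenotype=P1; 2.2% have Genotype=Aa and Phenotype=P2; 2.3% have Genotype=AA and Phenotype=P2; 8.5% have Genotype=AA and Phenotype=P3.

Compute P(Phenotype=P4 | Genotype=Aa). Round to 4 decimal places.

P(Genotype=Aa) = 0.037 + 0.022 + 0.052 + 0.036 = 0.147.
P(Phenotype=P4 | Genotype=Aa) = 0.036/0.147 = 0.2449.

0.2449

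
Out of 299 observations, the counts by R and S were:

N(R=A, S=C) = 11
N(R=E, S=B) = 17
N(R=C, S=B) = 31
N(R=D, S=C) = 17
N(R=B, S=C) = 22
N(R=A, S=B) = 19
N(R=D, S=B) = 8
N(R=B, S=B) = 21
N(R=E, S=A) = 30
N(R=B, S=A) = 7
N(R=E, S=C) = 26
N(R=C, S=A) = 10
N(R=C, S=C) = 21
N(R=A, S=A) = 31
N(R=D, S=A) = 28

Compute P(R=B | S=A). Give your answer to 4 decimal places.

0.0660

Total with S=A: 31 + 7 + 10 + 28 + 30 = 106.
P(R=B | S=A) = 7/106 = 0.0660.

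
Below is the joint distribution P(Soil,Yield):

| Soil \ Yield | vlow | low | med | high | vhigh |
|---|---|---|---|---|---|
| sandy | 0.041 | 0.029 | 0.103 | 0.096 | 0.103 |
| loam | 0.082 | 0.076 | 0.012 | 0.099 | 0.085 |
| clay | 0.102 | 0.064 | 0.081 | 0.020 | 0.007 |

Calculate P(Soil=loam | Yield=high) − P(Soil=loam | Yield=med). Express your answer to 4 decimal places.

0.3992

P(Yield=high) = 0.096 + 0.099 + 0.020 = 0.215; P(Soil=loam | Yield=high) = 0.099/0.215 = 0.46047.
P(Yield=med) = 0.103 + 0.012 + 0.081 = 0.196; P(Soil=loam | Yield=med) = 0.012/0.196 = 0.06122.
Difference = 0.3992.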